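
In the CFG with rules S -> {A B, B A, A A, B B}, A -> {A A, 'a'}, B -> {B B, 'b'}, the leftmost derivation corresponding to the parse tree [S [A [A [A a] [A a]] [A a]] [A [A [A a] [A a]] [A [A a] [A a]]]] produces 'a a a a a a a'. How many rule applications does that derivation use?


Every bracketed nonterminal node [X ...] in the tree is produced by exactly one rule application.
Reading the tree off as a leftmost derivation:
  Step 1: S  =>  A A   (applied S -> A A)
  Step 2: A A  =>  A A A   (applied A -> A A)
  Step 3: A A A  =>  A A A A   (applied A -> A A)
  Step 4: A A A A  =>  a A A A   (applied A -> a)
  Step 5: a A A A  =>  a a A A   (applied A -> a)
  Step 6: a a A A  =>  a a a A   (applied A -> a)
  Step 7: a a a A  =>  a a a A A   (applied A -> A A)
  Step 8: a a a A A  =>  a a a A A A   (applied A -> A A)
  Step 9: a a a A A A  =>  a a a a A A   (applied A -> a)
  Step 10: a a a a A A  =>  a a a a a A   (applied A -> a)
  Step 11: a a a a a A  =>  a a a a a A A   (applied A -> A A)
  Step 12: a a a a a A A  =>  a a a a a a A   (applied A -> a)
  Step 13: a a a a a a A  =>  a a a a a a a   (applied A -> a)
Final yield: a a a a a a a
Total rewrite steps: 13

13


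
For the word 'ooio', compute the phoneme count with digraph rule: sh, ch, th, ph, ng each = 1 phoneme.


Parsing 'ooio' greedily, digraphs first:
  'o' -> vowel phoneme (phonemes so far: 1)
  'o' -> vowel phoneme (phonemes so far: 2)
  'i' -> vowel phoneme (phonemes so far: 3)
  'o' -> vowel phoneme (phonemes so far: 4)
Total phonemes: 4

4


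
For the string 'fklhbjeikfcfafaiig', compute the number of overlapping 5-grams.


String 'fklhbjeikfcfafaiig' has length L = 18.
Number of overlapping n-grams = L - n + 1
Substituting: 18 - 5 + 1 = 14

14


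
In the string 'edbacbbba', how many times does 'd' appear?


Scanning 'edbacbbba' for 'd':
  Position 1: 'd' -> MATCH (count: 1)
Total occurrences of 'd': 1

1


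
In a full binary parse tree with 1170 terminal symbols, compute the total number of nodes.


Leaf nodes (terminals): 1170
Internal nodes = n - 1 = 1170 - 1 = 1169
Total = leaves + internal = 1170 + 1169 = 2339

2339


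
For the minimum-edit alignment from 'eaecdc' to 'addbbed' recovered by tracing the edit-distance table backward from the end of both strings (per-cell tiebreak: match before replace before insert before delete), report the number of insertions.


Edit distance = 7. Backtracking from cell (6, 7) with preference match > replace > insert > delete,
then listing the resulting alignment 'eaecdc' -> 'addbbed' left to right:
  Step 1: insert 'a' [insertion #1]
  Step 2: replace e->d
  Step 3: replace a->d
  Step 4: replace e->b
  Step 5: replace c->b
  Step 6: replace d->e
  Step 7: replace c->d
Total insertions: 1

1


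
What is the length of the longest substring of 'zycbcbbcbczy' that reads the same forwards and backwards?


Scanning 'zycbcbbcbczy' for palindromic substrings.
Substring at positions 2-9: 'cbcbbcbc'.
Check: reverse('cbcbbcbc') = 'cbcbbcbc' -> palindrome confirmed.
Neighbouring characters ('y' / 'z') break symmetry, so it cannot extend further.
No longer palindromic substring exists; longest length = 8

8


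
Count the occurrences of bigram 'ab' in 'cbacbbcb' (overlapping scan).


Scanning 'cbacbbcb' for bigram 'ab':
  Position 0: 'cb' -> no
  Position 1: 'ba' -> no
  Position 2: 'ac' -> no
  Position 3: 'cb' -> no
  Position 4: 'bb' -> no
  Position 5: 'bc' -> no
  Position 6: 'cb' -> no
Total matches: 0

0


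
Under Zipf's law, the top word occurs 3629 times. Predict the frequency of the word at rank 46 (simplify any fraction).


Zipf's law: freq(rank) = f1 / rank
f1 = 3629, rank = 46
freq = 3629 / 46
GCD(3629, 46) = 1
Simplified: 3629/46

3629/46


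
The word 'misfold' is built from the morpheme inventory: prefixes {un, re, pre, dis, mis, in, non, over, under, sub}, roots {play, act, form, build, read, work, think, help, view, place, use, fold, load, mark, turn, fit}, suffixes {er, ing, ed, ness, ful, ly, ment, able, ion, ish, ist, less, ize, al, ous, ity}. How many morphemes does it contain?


Segmenting 'misfold' against the inventory:
  'mis' -> prefix (morpheme 1)
  'fold' -> root (morpheme 2)
Total morphemes: 2

2


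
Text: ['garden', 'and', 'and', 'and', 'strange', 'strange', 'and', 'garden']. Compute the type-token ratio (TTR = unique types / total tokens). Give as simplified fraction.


Tokens: 8
Unique types: ('and', 'garden', 'strange') = 3
TTR = 3/8
Already in lowest terms.

3/8


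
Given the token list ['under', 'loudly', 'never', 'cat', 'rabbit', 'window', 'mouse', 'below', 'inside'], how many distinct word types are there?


Listing all tokens and tracking unique types:
  Token 1: 'under' -> NEW (unique so far: 1)
  Token 2: 'loudly' -> NEW (unique so far: 2)
  Token 3: 'never' -> NEW (unique so far: 3)
  Token 4: 'cat' -> NEW (unique so far: 4)
  Token 5: 'rabbit' -> NEW (unique so far: 5)
  Token 6: 'window' -> NEW (unique so far: 6)
  Token 7: 'mouse' -> NEW (unique so far: 7)
  Token 8: 'below' -> NEW (unique so far: 8)
  Token 9: 'inside' -> NEW (unique so far: 9)
Unique types: ('below', 'cat', 'inside', 'loudly', 'mouse', 'never', 'rabbit', 'under', 'window')
Vocabulary size: 9

9


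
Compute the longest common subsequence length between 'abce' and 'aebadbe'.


DP table for LCS of 'abce' and 'aebadbe':
       a  e  b  a  d  b  e
    0  0  0  0  0  0  0  0
  a 0  1  1  1  1  1  1  1
  b 0  1  1  2  2  2  2  2
  c 0  1  1  2  2  2  2  2
  e 0  1  2  2  2  2  2  3
LCS: 'abe'
LCS length = 3

3


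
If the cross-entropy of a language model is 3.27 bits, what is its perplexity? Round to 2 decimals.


Perplexity formula: PP = 2^H
H = 3.27
PP = 2^3.27
Decompose: 2^3.27 = 2^3 * 2^0.27
2^3 = 8, 2^0.27 ~ 1.2058078
PP ~ 8 * 1.2058078 = 9.6464624
Rounded to 2 decimals: 9.65

9.65


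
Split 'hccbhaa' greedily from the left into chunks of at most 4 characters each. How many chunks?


'hccbhaa' has 7 characters.
Chunking with max size 4:
  Chunk 1: 'hccb' (positions 0-3)
  Chunk 2: 'haa' (positions 4-6)
Total chunks: ceil(7 / 4) = 2

2


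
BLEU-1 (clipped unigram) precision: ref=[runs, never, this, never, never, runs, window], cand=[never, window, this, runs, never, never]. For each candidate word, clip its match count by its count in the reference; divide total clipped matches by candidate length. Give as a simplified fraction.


Reference word counts: {'never': 3, 'runs': 2, 'this': 1, 'window': 1}
Checking each candidate word (with clipping):
  'never' -> in reference (ref count 3, used 1/3) -> match (matches: 1)
  'window' -> in reference (ref count 1, used 1/1) -> match (matches: 2)
  'this' -> in reference (ref count 1, used 1/1) -> match (matches: 3)
  'runs' -> in reference (ref count 2, used 1/2) -> match (matches: 4)
  'never' -> in reference (ref count 3, used 2/3) -> match (matches: 5)
  'never' -> in reference (ref count 3, used 3/3) -> match (matches: 6)
Clipped matches: 6, Candidate length: 6
Precision = 6/6 = 1

1


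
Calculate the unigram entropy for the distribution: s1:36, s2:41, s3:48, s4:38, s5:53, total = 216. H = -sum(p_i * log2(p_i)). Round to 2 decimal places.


Computing entropy H = -sum(p_i * log2(p_i)):
  s1: p = 36/216 = 0.1667, -p*log2(p) = 0.4308
  s2: p = 41/216 = 0.1898, -p*log2(p) = 0.4550
  s3: p = 48/216 = 0.2222, -p*log2(p) = 0.4822
  s4: p = 38/216 = 0.1759, -p*log2(p) = 0.4410
  s5: p = 53/216 = 0.2454, -p*log2(p) = 0.4974
H = sum of terms = 2.3064
Rounded to 2 decimals: 2.31

2.31


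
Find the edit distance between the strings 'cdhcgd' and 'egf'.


Building DP table for s1='cdhcgd' (len 6) and s2='egf' (len 3):
       e  g  f
    0  1  2  3
  c 1  1  2  3
  d 2  2  2  3
  h 3  3  3  3
  c 4  4  4  4
  g 5  5  4  5
  d 6  6  5  5
Edit distance = dp[6][3] = 5

5


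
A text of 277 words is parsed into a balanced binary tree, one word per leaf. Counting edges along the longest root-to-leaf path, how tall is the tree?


In a balanced binary tree with n leaves the deepest leaf is ceil(log2(n)) edges below the root.
log2(277) = 8.1137
ceil(8.1137) = 9
height (edges) = 9

9


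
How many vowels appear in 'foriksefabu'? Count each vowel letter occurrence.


Scanning each character of 'foriksefabu':
  Position 1: 'f' -> consonant (running count: 0)
  Position 2: 'o' -> vowel (running count: 1)
  Position 3: 'r' -> consonant (running count: 1)
  Position 4: 'i' -> vowel (running count: 2)
  Position 5: 'k' -> consonant (running count: 2)
  Position 6: 's' -> consonant (running count: 2)
  Position 7: 'e' -> vowel (running count: 3)
  Position 8: 'f' -> consonant (running count: 3)
  Position 9: 'a' -> vowel (running count: 4)
  Position 10: 'b' -> consonant (running count: 4)
  Position 11: 'u' -> vowel (running count: 5)
Total vowels: 5

5


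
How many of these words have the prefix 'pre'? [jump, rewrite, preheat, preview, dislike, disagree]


Checking each word for prefix 'pre':
  'jump' -> no (count: 0)
  'rewrite' -> no (count: 0)
  'preheat' -> YES, starts with 'pre' (count: 1)
  'preview' -> YES, starts with 'pre' (count: 2)
  'dislike' -> no (count: 2)
  'disagree' -> no (count: 2)
Total with prefix 'pre': 2

2


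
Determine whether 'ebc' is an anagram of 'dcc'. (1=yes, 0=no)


Sort characters of 'ebc': 'bce'
Sort characters of 'dcc': 'ccd'
Sorted forms differ -> they are NOT anagrams
Result: 0

0


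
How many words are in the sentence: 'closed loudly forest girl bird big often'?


Counting words by splitting on spaces:
  Word 1: 'closed'
  Word 2: 'loudly'
  Word 3: 'forest'
  Word 4: 'girl'
  Word 5: 'bird'
  Word 6: 'big'
  Word 7: 'often'
Total words: 7

7


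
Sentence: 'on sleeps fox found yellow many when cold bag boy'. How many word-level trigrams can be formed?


Word trigrams from [10] words:
  Trigram 1: (on sleeps fox)
  Trigram 2: (sleeps fox found)
  Trigram 3: (fox found yellow)
  Trigram 4: (found yellow many)
  Trigram 5: (yellow many when)
  Trigram 6: (many when cold)
  Trigram 7: (when cold bag)
  Trigram 8: (cold bag boy)
Total word trigrams: 10 - 2 = 8

8


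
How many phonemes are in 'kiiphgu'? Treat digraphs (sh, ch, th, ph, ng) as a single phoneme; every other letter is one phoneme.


Parsing 'kiiphgu' greedily, digraphs first:
  'k' -> consonant phoneme (phonemes so far: 1)
  'i' -> vowel phoneme (phonemes so far: 2)
  'i' -> vowel phoneme (phonemes so far: 3)
  'ph' -> digraph (1 consonant phoneme) (phonemes so far: 4)
  'g' -> consonant phoneme (phonemes so far: 5)
  'u' -> vowel phoneme (phonemes so far: 6)
Total phonemes: 6

6


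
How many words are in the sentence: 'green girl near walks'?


Counting words by splitting on spaces:
  Word 1: 'green'
  Word 2: 'girl'
  Word 3: 'near'
  Word 4: 'walks'
Total words: 4

4


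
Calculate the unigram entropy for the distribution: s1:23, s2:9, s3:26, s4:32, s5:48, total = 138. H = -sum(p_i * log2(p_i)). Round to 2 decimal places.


Computing entropy H = -sum(p_i * log2(p_i)):
  s1: p = 23/138 = 0.1667, -p*log2(p) = 0.4308
  s2: p = 9/138 = 0.0652, -p*log2(p) = 0.2569
  s3: p = 26/138 = 0.1884, -p*log2(p) = 0.4537
  s4: p = 32/138 = 0.2319, -p*log2(p) = 0.4889
  s5: p = 48/138 = 0.3478, -p*log2(p) = 0.5299
H = sum of terms = 2.1602
Rounded to 2 decimals: 2.16

2.16


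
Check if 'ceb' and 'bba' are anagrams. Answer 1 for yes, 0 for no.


Sort characters of 'ceb': 'bce'
Sort characters of 'bba': 'abb'
Sorted forms differ -> they are NOT anagrams
Result: 0

0


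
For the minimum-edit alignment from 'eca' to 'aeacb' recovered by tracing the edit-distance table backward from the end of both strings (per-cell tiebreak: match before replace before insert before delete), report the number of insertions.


Edit distance = 3. Backtracking from cell (3, 5) with preference match > replace > insert > delete,
then listing the resulting alignment 'eca' -> 'aeacb' left to right:
  Step 1: insert 'a' [insertion #1]
  Step 2: keep 'e'
  Step 3: insert 'a' [insertion #2]
  Step 4: keep 'c'
  Step 5: replace a->b
Total insertions: 2

2


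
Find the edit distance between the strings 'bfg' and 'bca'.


Building DP table for s1='bfg' (len 3) and s2='bca' (len 3):
       b  c  a
    0  1  2  3
  b 1  0  1  2
  f 2  1  1  2
  g 3  2  2  2
Edit distance = dp[3][3] = 2

2


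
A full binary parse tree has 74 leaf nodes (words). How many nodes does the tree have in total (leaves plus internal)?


Leaf nodes (terminals): 74
Internal nodes = n - 1 = 74 - 1 = 73
Total = leaves + internal = 74 + 73 = 147

147


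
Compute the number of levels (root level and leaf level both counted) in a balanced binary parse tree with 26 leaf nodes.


In a balanced binary tree with n leaves the deepest leaf is ceil(log2(n)) edges below the root,
so counting node levels inclusive of root and leaves gives ceil(log2(n)) + 1 levels.
log2(26) = 4.7004
ceil(4.7004) = 5
levels = 5 + 1 = 6

6


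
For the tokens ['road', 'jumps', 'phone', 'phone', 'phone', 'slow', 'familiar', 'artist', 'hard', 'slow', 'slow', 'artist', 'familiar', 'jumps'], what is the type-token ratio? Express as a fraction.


Tokens: 14
Unique types: ('artist', 'familiar', 'hard', 'jumps', 'phone', 'road', 'slow') = 7
TTR = 7/14
Simplify: divide both by 7 -> 1/2
TTR = 1/2

1/2


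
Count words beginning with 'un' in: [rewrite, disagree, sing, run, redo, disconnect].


Checking each word for prefix 'un':
  'rewrite' -> no (count: 0)
  'disagree' -> no (count: 0)
  'sing' -> no (count: 0)
  'run' -> no (count: 0)
  'redo' -> no (count: 0)
  'disconnect' -> no (count: 0)
Total with prefix 'un': 0

0


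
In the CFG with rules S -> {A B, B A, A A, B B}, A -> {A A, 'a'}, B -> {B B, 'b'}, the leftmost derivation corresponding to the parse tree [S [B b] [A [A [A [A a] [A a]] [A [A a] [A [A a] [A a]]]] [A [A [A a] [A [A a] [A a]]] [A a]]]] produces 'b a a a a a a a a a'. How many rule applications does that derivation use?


Every bracketed nonterminal node [X ...] in the tree is produced by exactly one rule application.
Reading the tree off as a leftmost derivation:
  Step 1: S  =>  B A   (applied S -> B A)
  Step 2: B A  =>  b A   (applied B -> b)
  Step 3: b A  =>  b A A   (applied A -> A A)
  Step 4: b A A  =>  b A A A   (applied A -> A A)
  Step 5: b A A A  =>  b A A A A   (applied A -> A A)
  Step 6: b A A A A  =>  b a A A A   (applied A -> a)
  Step 7: b a A A A  =>  b a a A A   (applied A -> a)
  Step 8: b a a A A  =>  b a a A A A   (applied A -> A A)
  Step 9: b a a A A A  =>  b a a a A A   (applied A -> a)
  Step 10: b a a a A A  =>  b a a a A A A   (applied A -> A A)
  Step 11: b a a a A A A  =>  b a a a a A A   (applied A -> a)
  Step 12: b a a a a A A  =>  b a a a a a A   (applied A -> a)
  Step 13: b a a a a a A  =>  b a a a a a A A   (applied A -> A A)
  Step 14: b a a a a a A A  =>  b a a a a a A A A   (applied A -> A A)
  Step 15: b a a a a a A A A  =>  b a a a a a a A A   (applied A -> a)
  Step 16: b a a a a a a A A  =>  b a a a a a a A A A   (applied A -> A A)
  Step 17: b a a a a a a A A A  =>  b a a a a a a a A A   (applied A -> a)
  Step 18: b a a a a a a a A A  =>  b a a a a a a a a A   (applied A -> a)
  Step 19: b a a a a a a a a A  =>  b a a a a a a a a a   (applied A -> a)
Final yield: b a a a a a a a a a
Total rewrite steps: 19

19


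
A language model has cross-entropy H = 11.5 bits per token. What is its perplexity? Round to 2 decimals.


Perplexity formula: PP = 2^H
H = 11.5
PP = 2^11.5
Decompose: 2^11.5 = 2^11 * 2^0.5 = 2^11 * sqrt(2)
2^11 = 2048, sqrt(2) ~ 1.4142136
PP ~ 2048 * 1.4142136 = 2896.3094528
Rounded to 2 decimals: 2896.31

2896.31


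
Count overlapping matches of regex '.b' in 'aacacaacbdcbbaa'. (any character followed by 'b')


Pattern: .b means any character followed by 'b'.
Scanning 'aacacaacbdcbbaa' position-by-position:
  Pos 0: window 'aa' -> no
  Pos 1: window 'ac' -> no
  Pos 2: window 'ca' -> no
  Pos 3: window 'ac' -> no
  Pos 4: window 'ca' -> no
  Pos 5: window 'aa' -> no
  Pos 6: window 'ac' -> no
  Pos 7: window 'cb' -> MATCH
  Pos 8: window 'bd' -> no
  Pos 9: window 'dc' -> no
  Pos 10: window 'cb' -> MATCH
  Pos 11: window 'bb' -> MATCH
  Pos 12: window 'ba' -> no
  Pos 13: window 'aa' -> no
  Pos 14: window 'a' -> no
Total matches: 3

3


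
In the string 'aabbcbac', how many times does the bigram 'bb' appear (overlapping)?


Scanning 'aabbcbac' for bigram 'bb':
  Position 0: 'aa' -> no
  Position 1: 'ab' -> no
  Position 2: 'bb' -> MATCH
  Position 3: 'bc' -> no
  Position 4: 'cb' -> no
  Position 5: 'ba' -> no
  Position 6: 'ac' -> no
Total matches: 1

1


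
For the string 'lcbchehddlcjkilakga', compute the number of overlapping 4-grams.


String 'lcbchehddlcjkilakga' has length L = 19.
Number of overlapping n-grams = L - n + 1
Substituting: 19 - 4 + 1 = 16

16


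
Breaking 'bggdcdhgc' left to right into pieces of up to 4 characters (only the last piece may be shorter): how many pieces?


'bggdcdhgc' has 9 characters.
Chunking with max size 4:
  Chunk 1: 'bggd' (positions 0-3)
  Chunk 2: 'cdhg' (positions 4-7)
  Chunk 3: 'c' (positions 8-8)
Total chunks: ceil(9 / 4) = 3

3


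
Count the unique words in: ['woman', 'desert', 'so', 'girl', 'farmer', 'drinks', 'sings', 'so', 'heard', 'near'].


Listing all tokens and tracking unique types:
  Token 1: 'woman' -> NEW (unique so far: 1)
  Token 2: 'desert' -> NEW (unique so far: 2)
  Token 3: 'so' -> NEW (unique so far: 3)
  Token 4: 'girl' -> NEW (unique so far: 4)
  Token 5: 'farmer' -> NEW (unique so far: 5)
  Token 6: 'drinks' -> NEW (unique so far: 6)
  Token 7: 'sings' -> NEW (unique so far: 7)
  Token 8: 'so' -> duplicate (unique so far: 7)
  Token 9: 'heard' -> NEW (unique so far: 8)
  Token 10: 'near' -> NEW (unique so far: 9)
Unique types: ('desert', 'drinks', 'farmer', 'girl', 'heard', 'near', 'sings', 'so', 'woman')
Vocabulary size: 9

9


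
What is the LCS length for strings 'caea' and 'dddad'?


DP table for LCS of 'caea' and 'dddad':
       d  d  d  a  d
    0  0  0  0  0  0
  c 0  0  0  0  0  0
  a 0  0  0  0  1  1
  e 0  0  0  0  1  1
  a 0  0  0  0  1  1
LCS: 'a'
LCS length = 1

1


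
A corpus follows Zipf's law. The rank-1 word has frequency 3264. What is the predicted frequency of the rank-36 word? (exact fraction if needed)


Zipf's law: freq(rank) = f1 / rank
f1 = 3264, rank = 36
freq = 3264 / 36
GCD(3264, 36) = 12
Simplified: 272/3

272/3


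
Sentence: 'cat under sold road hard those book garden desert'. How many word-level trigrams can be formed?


Word trigrams from [9] words:
  Trigram 1: (cat under sold)
  Trigram 2: (under sold road)
  Trigram 3: (sold road hard)
  Trigram 4: (road hard those)
  Trigram 5: (hard those book)
  Trigram 6: (those book garden)
  Trigram 7: (book garden desert)
Total word trigrams: 9 - 2 = 7

7


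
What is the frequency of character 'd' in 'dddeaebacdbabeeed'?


Scanning 'dddeaebacdbabeeed' for 'd':
  Position 0: 'd' -> MATCH (count: 1)
  Position 1: 'd' -> MATCH (count: 2)
  Position 2: 'd' -> MATCH (count: 3)
  Position 9: 'd' -> MATCH (count: 4)
  Position 16: 'd' -> MATCH (count: 5)
Total occurrences of 'd': 5

5


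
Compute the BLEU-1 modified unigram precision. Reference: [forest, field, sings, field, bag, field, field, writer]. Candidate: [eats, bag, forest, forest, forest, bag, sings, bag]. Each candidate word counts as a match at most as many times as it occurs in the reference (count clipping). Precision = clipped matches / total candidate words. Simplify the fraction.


Reference word counts: {'bag': 1, 'field': 4, 'forest': 1, 'sings': 1, 'writer': 1}
Checking each candidate word (with clipping):
  'eats' -> not in reference -> no match (matches: 0)
  'bag' -> in reference (ref count 1, used 1/1) -> match (matches: 1)
  'forest' -> in reference (ref count 1, used 1/1) -> match (matches: 2)
  'forest' -> ref count 1 already used up (1/1) -> clipped, no match (matches: 2)
  'forest' -> ref count 1 already used up (1/1) -> clipped, no match (matches: 2)
  'bag' -> ref count 1 already used up (1/1) -> clipped, no match (matches: 2)
  'sings' -> in reference (ref count 1, used 1/1) -> match (matches: 3)
  'bag' -> ref count 1 already used up (1/1) -> clipped, no match (matches: 3)
Clipped matches: 3, Candidate length: 8
Precision = 3/8

3/8


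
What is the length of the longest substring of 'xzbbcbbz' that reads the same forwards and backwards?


Scanning 'xzbbcbbz' for palindromic substrings.
Substring at positions 1-7: 'zbbcbbz'.
Check: reverse('zbbcbbz') = 'zbbcbbz' -> palindrome confirmed.
Neighbouring characters ('x' / '-') break symmetry, so it cannot extend further.
No longer palindromic substring exists; longest length = 7

7


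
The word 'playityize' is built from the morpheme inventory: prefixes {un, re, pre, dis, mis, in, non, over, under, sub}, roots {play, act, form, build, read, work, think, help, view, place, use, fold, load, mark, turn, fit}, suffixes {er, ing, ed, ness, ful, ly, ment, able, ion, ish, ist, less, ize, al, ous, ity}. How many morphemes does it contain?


Segmenting 'playityize' against the inventory:
  'play' -> root (morpheme 1)
  'ity' -> suffix (morpheme 2)
  'ize' -> suffix (morpheme 3)
Total morphemes: 3

3


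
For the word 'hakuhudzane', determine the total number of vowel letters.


Scanning each character of 'hakuhudzane':
  Position 1: 'h' -> consonant (running count: 0)
  Position 2: 'a' -> vowel (running count: 1)
  Position 3: 'k' -> consonant (running count: 1)
  Position 4: 'u' -> vowel (running count: 2)
  Position 5: 'h' -> consonant (running count: 2)
  Position 6: 'u' -> vowel (running count: 3)
  Position 7: 'd' -> consonant (running count: 3)
  Position 8: 'z' -> consonant (running count: 3)
  Position 9: 'a' -> vowel (running count: 4)
  Position 10: 'n' -> consonant (running count: 4)
  Position 11: 'e' -> vowel (running count: 5)
Total vowels: 5

5


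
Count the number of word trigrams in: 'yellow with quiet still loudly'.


Word trigrams from [5] words:
  Trigram 1: (yellow with quiet)
  Trigram 2: (with quiet still)
  Trigram 3: (quiet still loudly)
Total word trigrams: 5 - 2 = 3

3


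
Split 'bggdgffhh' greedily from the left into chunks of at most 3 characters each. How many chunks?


'bggdgffhh' has 9 characters.
Chunking with max size 3:
  Chunk 1: 'bgg' (positions 0-2)
  Chunk 2: 'dgf' (positions 3-5)
  Chunk 3: 'fhh' (positions 6-8)
Total chunks: ceil(9 / 3) = 3

3


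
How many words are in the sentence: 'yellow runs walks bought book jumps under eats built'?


Counting words by splitting on spaces:
  Word 1: 'yellow'
  Word 2: 'runs'
  Word 3: 'walks'
  Word 4: 'bought'
  Word 5: 'book'
  Word 6: 'jumps'
  Word 7: 'under'
  Word 8: 'eats'
  Word 9: 'built'
Total words: 9

9


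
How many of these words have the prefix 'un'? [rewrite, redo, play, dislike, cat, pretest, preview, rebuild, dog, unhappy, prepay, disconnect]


Checking each word for prefix 'un':
  'rewrite' -> no (count: 0)
  'redo' -> no (count: 0)
  'play' -> no (count: 0)
  'dislike' -> no (count: 0)
  'cat' -> no (count: 0)
  'pretest' -> no (count: 0)
  'preview' -> no (count: 0)
  'rebuild' -> no (count: 0)
  'dog' -> no (count: 0)
  'unhappy' -> YES, starts with 'un' (count: 1)
  'prepay' -> no (count: 1)
  'disconnect' -> no (count: 1)
Total with prefix 'un': 1

1


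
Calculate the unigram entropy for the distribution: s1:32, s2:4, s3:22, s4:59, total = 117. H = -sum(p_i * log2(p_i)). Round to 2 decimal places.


Computing entropy H = -sum(p_i * log2(p_i)):
  s1: p = 32/117 = 0.2735, -p*log2(p) = 0.5116
  s2: p = 4/117 = 0.0342, -p*log2(p) = 0.1665
  s3: p = 22/117 = 0.1880, -p*log2(p) = 0.4533
  s4: p = 59/117 = 0.5043, -p*log2(p) = 0.4981
H = sum of terms = 1.6295
Rounded to 2 decimals: 1.63

1.63


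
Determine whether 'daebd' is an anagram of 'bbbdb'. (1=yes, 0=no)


Sort characters of 'daebd': 'abdde'
Sort characters of 'bbbdb': 'bbbbd'
Sorted forms differ -> they are NOT anagrams
Result: 0

0


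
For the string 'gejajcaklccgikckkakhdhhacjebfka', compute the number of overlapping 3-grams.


String 'gejajcaklccgikckkakhdhhacjebfka' has length L = 31.
Number of overlapping n-grams = L - n + 1
Substituting: 31 - 3 + 1 = 29

29


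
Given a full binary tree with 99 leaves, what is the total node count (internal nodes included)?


Leaf nodes (terminals): 99
Internal nodes = n - 1 = 99 - 1 = 98
Total = leaves + internal = 99 + 98 = 197

197


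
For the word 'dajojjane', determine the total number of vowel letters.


Scanning each character of 'dajojjane':
  Position 1: 'd' -> consonant (running count: 0)
  Position 2: 'a' -> vowel (running count: 1)
  Position 3: 'j' -> consonant (running count: 1)
  Position 4: 'o' -> vowel (running count: 2)
  Position 5: 'j' -> consonant (running count: 2)
  Position 6: 'j' -> consonant (running count: 2)
  Position 7: 'a' -> vowel (running count: 3)
  Position 8: 'n' -> consonant (running count: 3)
  Position 9: 'e' -> vowel (running count: 4)
Total vowels: 4

4


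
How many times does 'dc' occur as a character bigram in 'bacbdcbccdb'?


Scanning 'bacbdcbccdb' for bigram 'dc':
  Position 0: 'ba' -> no
  Position 1: 'ac' -> no
  Position 2: 'cb' -> no
  Position 3: 'bd' -> no
  Position 4: 'dc' -> MATCH
  Position 5: 'cb' -> no
  Position 6: 'bc' -> no
  Position 7: 'cc' -> no
  Position 8: 'cd' -> no
  Position 9: 'db' -> no
Total matches: 1

1


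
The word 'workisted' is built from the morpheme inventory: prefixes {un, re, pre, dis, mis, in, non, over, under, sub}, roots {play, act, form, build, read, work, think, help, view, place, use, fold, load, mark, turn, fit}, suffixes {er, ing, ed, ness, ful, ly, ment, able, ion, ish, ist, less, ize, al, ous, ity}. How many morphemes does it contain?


Segmenting 'workisted' against the inventory:
  'work' -> root (morpheme 1)
  'ist' -> suffix (morpheme 2)
  'ed' -> suffix (morpheme 3)
Total morphemes: 3

3


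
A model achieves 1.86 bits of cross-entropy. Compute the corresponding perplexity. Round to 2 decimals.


Perplexity formula: PP = 2^H
H = 1.86
PP = 2^1.86
Decompose: 2^1.86 = 2^1 * 2^0.86
2^1 = 2, 2^0.86 ~ 1.8150383
PP ~ 2 * 1.8150383 = 3.6300766
Rounded to 2 decimals: 3.63

3.63


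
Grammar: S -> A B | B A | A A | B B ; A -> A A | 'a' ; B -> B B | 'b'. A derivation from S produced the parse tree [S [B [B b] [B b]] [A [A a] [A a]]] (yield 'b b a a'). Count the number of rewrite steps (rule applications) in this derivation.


Every bracketed nonterminal node [X ...] in the tree is produced by exactly one rule application.
Reading the tree off as a leftmost derivation:
  Step 1: S  =>  B A   (applied S -> B A)
  Step 2: B A  =>  B B A   (applied B -> B B)
  Step 3: B B A  =>  b B A   (applied B -> b)
  Step 4: b B A  =>  b b A   (applied B -> b)
  Step 5: b b A  =>  b b A A   (applied A -> A A)
  Step 6: b b A A  =>  b b a A   (applied A -> a)
  Step 7: b b a A  =>  b b a a   (applied A -> a)
Final yield: b b a a
Total rewrite steps: 7

7


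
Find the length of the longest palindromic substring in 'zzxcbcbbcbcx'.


Scanning 'zzxcbcbbcbcx' for palindromic substrings.
Substring at positions 2-11: 'xcbcbbcbcx'.
Check: reverse('xcbcbbcbcx') = 'xcbcbbcbcx' -> palindrome confirmed.
Neighbouring characters ('z' / '-') break symmetry, so it cannot extend further.
No longer palindromic substring exists; longest length = 10

10


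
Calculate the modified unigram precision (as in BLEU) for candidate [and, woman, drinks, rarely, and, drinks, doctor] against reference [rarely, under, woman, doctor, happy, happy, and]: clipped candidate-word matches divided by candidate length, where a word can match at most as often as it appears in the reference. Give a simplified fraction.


Reference word counts: {'and': 1, 'doctor': 1, 'happy': 2, 'rarely': 1, 'under': 1, 'woman': 1}
Checking each candidate word (with clipping):
  'and' -> in reference (ref count 1, used 1/1) -> match (matches: 1)
  'woman' -> in reference (ref count 1, used 1/1) -> match (matches: 2)
  'drinks' -> not in reference -> no match (matches: 2)
  'rarely' -> in reference (ref count 1, used 1/1) -> match (matches: 3)
  'and' -> ref count 1 already used up (1/1) -> clipped, no match (matches: 3)
  'drinks' -> not in reference -> no match (matches: 3)
  'doctor' -> in reference (ref count 1, used 1/1) -> match (matches: 4)
Clipped matches: 4, Candidate length: 7
Precision = 4/7

4/7


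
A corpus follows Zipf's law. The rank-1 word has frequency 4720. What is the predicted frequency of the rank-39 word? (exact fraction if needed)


Zipf's law: freq(rank) = f1 / rank
f1 = 4720, rank = 39
freq = 4720 / 39
GCD(4720, 39) = 1
Simplified: 4720/39

4720/39


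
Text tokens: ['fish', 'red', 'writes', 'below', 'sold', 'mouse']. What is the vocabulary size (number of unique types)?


Listing all tokens and tracking unique types:
  Token 1: 'fish' -> NEW (unique so far: 1)
  Token 2: 'red' -> NEW (unique so far: 2)
  Token 3: 'writes' -> NEW (unique so far: 3)
  Token 4: 'below' -> NEW (unique so far: 4)
  Token 5: 'sold' -> NEW (unique so far: 5)
  Token 6: 'mouse' -> NEW (unique so far: 6)
Unique types: ('below', 'fish', 'mouse', 'red', 'sold', 'writes')
Vocabulary size: 6

6


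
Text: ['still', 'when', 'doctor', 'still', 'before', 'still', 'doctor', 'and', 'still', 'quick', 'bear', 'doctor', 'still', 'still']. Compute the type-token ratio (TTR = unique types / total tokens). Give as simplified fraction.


Tokens: 14
Unique types: ('and', 'bear', 'before', 'doctor', 'quick', 'still', 'when') = 7
TTR = 7/14
Simplify: divide both by 7 -> 1/2
TTR = 1/2

1/2


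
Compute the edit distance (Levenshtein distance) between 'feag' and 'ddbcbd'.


Building DP table for s1='feag' (len 4) and s2='ddbcbd' (len 6):
       d  d  b  c  b  d
    0  1  2  3  4  5  6
  f 1  1  2  3  4  5  6
  e 2  2  2  3  4  5  6
  a 3  3  3  3  4  5  6
  g 4  4  4  4  4  5  6
Edit distance = dp[4][6] = 6

6


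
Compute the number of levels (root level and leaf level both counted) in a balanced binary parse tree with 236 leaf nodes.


In a balanced binary tree with n leaves the deepest leaf is ceil(log2(n)) edges below the root,
so counting node levels inclusive of root and leaves gives ceil(log2(n)) + 1 levels.
log2(236) = 7.8826
ceil(7.8826) = 8
levels = 8 + 1 = 9

9


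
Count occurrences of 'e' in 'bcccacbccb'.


Scanning 'bcccacbccb' for 'e':
  No matches found.
Total occurrences of 'e': 0

0


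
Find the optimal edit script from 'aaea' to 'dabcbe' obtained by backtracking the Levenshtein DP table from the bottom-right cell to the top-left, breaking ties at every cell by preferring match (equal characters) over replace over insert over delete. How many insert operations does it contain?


Edit distance = 5. Backtracking from cell (4, 6) with preference match > replace > insert > delete,
then listing the resulting alignment 'aaea' -> 'dabcbe' left to right:
  Step 1: insert 'd' [insertion #1]
  Step 2: keep 'a'
  Step 3: insert 'b' [insertion #2]
  Step 4: replace a->c
  Step 5: replace e->b
  Step 6: replace a->e
Total insertions: 2

2


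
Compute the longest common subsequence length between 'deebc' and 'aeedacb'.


DP table for LCS of 'deebc' and 'aeedacb':
       a  e  e  d  a  c  b
    0  0  0  0  0  0  0  0
  d 0  0  0  0  1  1  1  1
  e 0  0  1  1  1  1  1  1
  e 0  0  1  2  2  2  2  2
  b 0  0  1  2  2  2  2  3
  c 0  0  1  2  2  2  3  3
LCS: 'eeb'
LCS length = 3

3


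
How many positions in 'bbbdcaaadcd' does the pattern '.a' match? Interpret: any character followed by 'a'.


Pattern: .a means any character followed by 'a'.
Scanning 'bbbdcaaadcd' position-by-position:
  Pos 0: window 'bb' -> no
  Pos 1: window 'bb' -> no
  Pos 2: window 'bd' -> no
  Pos 3: window 'dc' -> no
  Pos 4: window 'ca' -> MATCH
  Pos 5: window 'aa' -> MATCH
  Pos 6: window 'aa' -> MATCH
  Pos 7: window 'ad' -> no
  Pos 8: window 'dc' -> no
  Pos 9: window 'cd' -> no
  Pos 10: window 'd' -> no
Total matches: 3

3


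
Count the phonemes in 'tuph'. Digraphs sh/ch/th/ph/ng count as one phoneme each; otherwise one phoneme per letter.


Parsing 'tuph' greedily, digraphs first:
  't' -> consonant phoneme (phonemes so far: 1)
  'u' -> vowel phoneme (phonemes so far: 2)
  'ph' -> digraph (1 consonant phoneme) (phonemes so far: 3)
Total phonemes: 3

3


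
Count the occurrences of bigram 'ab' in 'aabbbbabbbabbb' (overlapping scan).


Scanning 'aabbbbabbbabbb' for bigram 'ab':
  Position 0: 'aa' -> no
  Position 1: 'ab' -> MATCH
  Position 2: 'bb' -> no
  Position 3: 'bb' -> no
  Position 4: 'bb' -> no
  Position 5: 'ba' -> no
  Position 6: 'ab' -> MATCH
  Position 7: 'bb' -> no
  Position 8: 'bb' -> no
  Position 9: 'ba' -> no
  Position 10: 'ab' -> MATCH
  Position 11: 'bb' -> no
  Position 12: 'bb' -> no
Total matches: 3

3


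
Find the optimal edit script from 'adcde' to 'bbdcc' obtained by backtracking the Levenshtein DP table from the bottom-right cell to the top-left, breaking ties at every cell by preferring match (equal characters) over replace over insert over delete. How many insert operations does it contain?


Edit distance = 4. Backtracking from cell (5, 5) with preference match > replace > insert > delete,
then listing the resulting alignment 'adcde' -> 'bbdcc' left to right:
  Step 1: insert 'b' [insertion #1]
  Step 2: replace a->b
  Step 3: keep 'd'
  Step 4: keep 'c'
  Step 5: delete 'd'
  Step 6: replace e->c
Total insertions: 1

1


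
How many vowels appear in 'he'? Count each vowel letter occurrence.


Scanning each character of 'he':
  Position 1: 'h' -> consonant (running count: 0)
  Position 2: 'e' -> vowel (running count: 1)
Total vowels: 1

1


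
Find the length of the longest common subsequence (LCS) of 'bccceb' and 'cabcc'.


DP table for LCS of 'bccceb' and 'cabcc':
       c  a  b  c  c
    0  0  0  0  0  0
  b 0  0  0  1  1  1
  c 0  1  1  1  2  2
  c 0  1  1  1  2  3
  c 0  1  1  1  2  3
  e 0  1  1  1  2  3
  b 0  1  1  2  2  3
LCS: 'bcc'
LCS length = 3

3


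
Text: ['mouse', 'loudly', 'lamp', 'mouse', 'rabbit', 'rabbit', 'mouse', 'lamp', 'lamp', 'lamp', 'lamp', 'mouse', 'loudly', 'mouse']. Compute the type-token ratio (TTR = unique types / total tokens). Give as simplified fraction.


Tokens: 14
Unique types: ('lamp', 'loudly', 'mouse', 'rabbit') = 4
TTR = 4/14
Simplify: divide both by 2 -> 2/7
TTR = 2/7

2/7


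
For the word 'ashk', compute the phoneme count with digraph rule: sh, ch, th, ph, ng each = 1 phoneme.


Parsing 'ashk' greedily, digraphs first:
  'a' -> vowel phoneme (phonemes so far: 1)
  'sh' -> digraph (1 consonant phoneme) (phonemes so far: 2)
  'k' -> consonant phoneme (phonemes so far: 3)
Total phonemes: 3

3


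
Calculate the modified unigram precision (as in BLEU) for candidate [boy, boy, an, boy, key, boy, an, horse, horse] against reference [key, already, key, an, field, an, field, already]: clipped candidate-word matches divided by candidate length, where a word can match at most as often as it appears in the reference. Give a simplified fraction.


Reference word counts: {'already': 2, 'an': 2, 'field': 2, 'key': 2}
Checking each candidate word (with clipping):
  'boy' -> not in reference -> no match (matches: 0)
  'boy' -> not in reference -> no match (matches: 0)
  'an' -> in reference (ref count 2, used 1/2) -> match (matches: 1)
  'boy' -> not in reference -> no match (matches: 1)
  'key' -> in reference (ref count 2, used 1/2) -> match (matches: 2)
  'boy' -> not in reference -> no match (matches: 2)
  'an' -> in reference (ref count 2, used 2/2) -> match (matches: 3)
  'horse' -> not in reference -> no match (matches: 3)
  'horse' -> not in reference -> no match (matches: 3)
Clipped matches: 3, Candidate length: 9
Precision = 3/9 = 1/3

1/3


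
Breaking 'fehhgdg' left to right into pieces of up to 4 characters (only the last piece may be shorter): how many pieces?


'fehhgdg' has 7 characters.
Chunking with max size 4:
  Chunk 1: 'fehh' (positions 0-3)
  Chunk 2: 'gdg' (positions 4-6)
Total chunks: ceil(7 / 4) = 2

2


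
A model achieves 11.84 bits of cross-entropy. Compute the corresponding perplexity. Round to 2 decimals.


Perplexity formula: PP = 2^H
H = 11.84
PP = 2^11.84
Decompose: 2^11.84 = 2^11 * 2^0.84
2^11 = 2048, 2^0.84 ~ 1.7900501
PP ~ 2048 * 1.7900501 = 3666.0226048
Rounded to 2 decimals: 3666.02

3666.02


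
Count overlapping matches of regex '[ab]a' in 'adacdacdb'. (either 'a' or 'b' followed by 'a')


Pattern: [ab]a means either 'a' or 'b' followed by 'a'.
Scanning 'adacdacdb' position-by-position:
  Pos 0: window 'ad' -> no
  Pos 1: window 'da' -> no
  Pos 2: window 'ac' -> no
  Pos 3: window 'cd' -> no
  Pos 4: window 'da' -> no
  Pos 5: window 'ac' -> no
  Pos 6: window 'cd' -> no
  Pos 7: window 'db' -> no
  Pos 8: window 'b' -> no
Total matches: 0

0


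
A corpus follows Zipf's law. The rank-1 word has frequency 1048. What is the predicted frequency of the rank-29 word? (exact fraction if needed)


Zipf's law: freq(rank) = f1 / rank
f1 = 1048, rank = 29
freq = 1048 / 29
GCD(1048, 29) = 1
Simplified: 1048/29

1048/29


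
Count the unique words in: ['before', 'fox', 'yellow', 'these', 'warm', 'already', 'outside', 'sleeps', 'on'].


Listing all tokens and tracking unique types:
  Token 1: 'before' -> NEW (unique so far: 1)
  Token 2: 'fox' -> NEW (unique so far: 2)
  Token 3: 'yellow' -> NEW (unique so far: 3)
  Token 4: 'these' -> NEW (unique so far: 4)
  Token 5: 'warm' -> NEW (unique so far: 5)
  Token 6: 'already' -> NEW (unique so far: 6)
  Token 7: 'outside' -> NEW (unique so far: 7)
  Token 8: 'sleeps' -> NEW (unique so far: 8)
  Token 9: 'on' -> NEW (unique so far: 9)
Unique types: ('already', 'before', 'fox', 'on', 'outside', 'sleeps', 'these', 'warm', 'yellow')
Vocabulary size: 9

9


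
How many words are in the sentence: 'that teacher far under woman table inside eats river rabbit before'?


Counting words by splitting on spaces:
  Word 1: 'that'
  Word 2: 'teacher'
  Word 3: 'far'
  Word 4: 'under'
  Word 5: 'woman'
  Word 6: 'table'
  Word 7: 'inside'
  Word 8: 'eats'
  Word 9: 'river'
  Word 10: 'rabbit'
  Word 11: 'before'
Total words: 11

11


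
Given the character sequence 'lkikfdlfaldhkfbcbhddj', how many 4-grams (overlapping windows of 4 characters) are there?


String 'lkikfdlfaldhkfbcbhddj' has length L = 21.
Number of overlapping n-grams = L - n + 1
Substituting: 21 - 4 + 1 = 18

18


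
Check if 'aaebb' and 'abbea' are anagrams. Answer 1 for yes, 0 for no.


Sort characters of 'aaebb': 'aabbe'
Sort characters of 'abbea': 'aabbe'
Sorted forms match -> they ARE anagrams
Result: 1

1


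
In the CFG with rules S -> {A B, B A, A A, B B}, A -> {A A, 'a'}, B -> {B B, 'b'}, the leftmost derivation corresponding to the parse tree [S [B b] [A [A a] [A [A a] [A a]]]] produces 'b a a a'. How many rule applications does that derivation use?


Every bracketed nonterminal node [X ...] in the tree is produced by exactly one rule application.
Reading the tree off as a leftmost derivation:
  Step 1: S  =>  B A   (applied S -> B A)
  Step 2: B A  =>  b A   (applied B -> b)
  Step 3: b A  =>  b A A   (applied A -> A A)
  Step 4: b A A  =>  b a A   (applied A -> a)
  Step 5: b a A  =>  b a A A   (applied A -> A A)
  Step 6: b a A A  =>  b a a A   (applied A -> a)
  Step 7: b a a A  =>  b a a a   (applied A -> a)
Final yield: b a a a
Total rewrite steps: 7

7


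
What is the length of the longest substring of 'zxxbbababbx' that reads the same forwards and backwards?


Scanning 'zxxbbababbx' for palindromic substrings.
Substring at positions 2-10: 'xbbababbx'.
Check: reverse('xbbababbx') = 'xbbababbx' -> palindrome confirmed.
Neighbouring characters ('x' / '-') break symmetry, so it cannot extend further.
No longer palindromic substring exists; longest length = 9

9


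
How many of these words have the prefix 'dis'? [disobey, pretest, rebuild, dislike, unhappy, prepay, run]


Checking each word for prefix 'dis':
  'disobey' -> YES, starts with 'dis' (count: 1)
  'pretest' -> no (count: 1)
  'rebuild' -> no (count: 1)
  'dislike' -> YES, starts with 'dis' (count: 2)
  'unhappy' -> no (count: 2)
  'prepay' -> no (count: 2)
  'run' -> no (count: 2)
Total with prefix 'dis': 2

2
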